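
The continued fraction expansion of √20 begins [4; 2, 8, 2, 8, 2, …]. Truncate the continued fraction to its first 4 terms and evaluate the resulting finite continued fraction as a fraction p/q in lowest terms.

161/36

Build up convergents one term at a time:
a_0 = 4: 4/1
a_1 = 2: 9/2
a_2 = 8: 76/17
a_3 = 2: 161/36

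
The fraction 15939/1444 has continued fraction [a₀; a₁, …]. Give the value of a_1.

Apply division with remainder until the remainder is 0:
15939 = 11·1444 + 55, so a_0 = 11
1444 = 26·55 + 14, so a_1 = 26

26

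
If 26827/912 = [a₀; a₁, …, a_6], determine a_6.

11

26827 = 29·912 + 379, so a_0 = 29
912 = 2·379 + 154, so a_1 = 2
379 = 2·154 + 71, so a_2 = 2
154 = 2·71 + 12, so a_3 = 2
71 = 5·12 + 11, so a_4 = 5
12 = 1·11 + 1, so a_5 = 1
11 = 11·1 + 0, so a_6 = 11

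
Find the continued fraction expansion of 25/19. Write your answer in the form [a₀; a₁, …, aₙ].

25 ÷ 19 → quotient 1, remainder 6
19 ÷ 6 → quotient 3, remainder 1
6 ÷ 1 → quotient 6, remainder 0

[1; 3, 6]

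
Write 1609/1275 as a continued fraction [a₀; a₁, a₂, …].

[1; 3, 1, 4, 2, 9, 1, 2]

1609 = 1·1275 + 334, so a_0 = 1
1275 = 3·334 + 273, so a_1 = 3
334 = 1·273 + 61, so a_2 = 1
273 = 4·61 + 29, so a_3 = 4
61 = 2·29 + 3, so a_4 = 2
29 = 9·3 + 2, so a_5 = 9
3 = 1·2 + 1, so a_6 = 1
2 = 2·1 + 0, so a_7 = 2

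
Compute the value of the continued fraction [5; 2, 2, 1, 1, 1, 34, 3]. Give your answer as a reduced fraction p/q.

Compute successive convergents:
a_0 = 5: 5/1
a_1 = 2: 11/2
a_2 = 2: 27/5
a_3 = 1: 38/7
a_4 = 1: 65/12
a_5 = 1: 103/19
a_6 = 34: 3567/658
a_7 = 3: 10804/1993

10804/1993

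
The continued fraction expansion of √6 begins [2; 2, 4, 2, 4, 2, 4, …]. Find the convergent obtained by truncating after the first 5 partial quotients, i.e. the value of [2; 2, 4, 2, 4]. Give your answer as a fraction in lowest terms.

218/89

a_0 = 2: 2/1
a_1 = 2: 5/2
a_2 = 4: 22/9
a_3 = 2: 49/20
a_4 = 4: 218/89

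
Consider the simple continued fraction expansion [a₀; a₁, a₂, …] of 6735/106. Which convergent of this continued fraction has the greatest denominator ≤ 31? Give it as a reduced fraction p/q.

a_0 = 63: 63/1  (≤ bound)
a_1 = 1: 64/1  (≤ bound)
a_2 = 1: 127/2  (≤ bound)
a_3 = 6: 826/13  (≤ bound)
a_4 = 8: 6735/106  (> 31, stop)

826/13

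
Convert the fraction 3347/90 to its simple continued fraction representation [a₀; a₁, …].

[37; 5, 3, 2, 2]

3347 = 37·90 + 17, so a_0 = 37
90 = 5·17 + 5, so a_1 = 5
17 = 3·5 + 2, so a_2 = 3
5 = 2·2 + 1, so a_3 = 2
2 = 2·1 + 0, so a_4 = 2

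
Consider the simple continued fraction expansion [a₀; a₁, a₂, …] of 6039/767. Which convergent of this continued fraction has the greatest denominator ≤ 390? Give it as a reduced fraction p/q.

List convergents until the denominator exceeds the bound:
a_0 = 7: 7/1  (≤ bound)
a_1 = 1: 8/1  (≤ bound)
a_2 = 6: 55/7  (≤ bound)
a_3 = 1: 63/8  (≤ bound)
a_4 = 9: 622/79  (≤ bound)
a_5 = 1: 685/87  (≤ bound)
a_6 = 3: 2677/340  (≤ bound)
a_7 = 2: 6039/767  (> 390, stop)

2677/340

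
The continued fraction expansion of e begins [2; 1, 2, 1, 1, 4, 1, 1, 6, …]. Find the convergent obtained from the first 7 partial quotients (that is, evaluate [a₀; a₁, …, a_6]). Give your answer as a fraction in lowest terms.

a_0 = 2: 2/1
a_1 = 1: 3/1
a_2 = 2: 8/3
a_3 = 1: 11/4
a_4 = 1: 19/7
a_5 = 4: 87/32
a_6 = 1: 106/39

106/39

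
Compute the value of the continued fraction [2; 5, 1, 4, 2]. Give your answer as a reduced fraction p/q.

139/64

a_0 = 2: 2/1
a_1 = 5: 11/5
a_2 = 1: 13/6
a_3 = 4: 63/29
a_4 = 2: 139/64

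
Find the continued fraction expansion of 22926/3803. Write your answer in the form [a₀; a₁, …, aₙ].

[6; 35, 4, 1, 2, 3, 2]

Repeatedly divide and take the remainder:
22926 = 6·3803 + 108, so a_0 = 6
3803 = 35·108 + 23, so a_1 = 35
108 = 4·23 + 16, so a_2 = 4
23 = 1·16 + 7, so a_3 = 1
16 = 2·7 + 2, so a_4 = 2
7 = 3·2 + 1, so a_5 = 3
2 = 2·1 + 0, so a_6 = 2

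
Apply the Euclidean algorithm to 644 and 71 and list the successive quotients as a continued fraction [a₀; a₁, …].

[9; 14, 5]

644 ÷ 71 → quotient 9, remainder 5
71 ÷ 5 → quotient 14, remainder 1
5 ÷ 1 → quotient 5, remainder 0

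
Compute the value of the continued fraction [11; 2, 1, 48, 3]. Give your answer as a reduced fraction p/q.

Starting at the tail and folding back:
Start with 3.
48 + 1/(3/1) = 48 + 1/3 = 145/3
1 + 1/(145/3) = 1 + 3/145 = 148/145
2 + 1/(148/145) = 2 + 145/148 = 441/148
11 + 1/(441/148) = 11 + 148/441 = 4999/441

4999/441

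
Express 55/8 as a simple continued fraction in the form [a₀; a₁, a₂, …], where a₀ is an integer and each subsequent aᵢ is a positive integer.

[6; 1, 7]

55 ÷ 8 → quotient 6, remainder 7
8 ÷ 7 → quotient 1, remainder 1
7 ÷ 1 → quotient 7, remainder 0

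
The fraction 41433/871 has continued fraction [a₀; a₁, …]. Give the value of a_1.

1

Run the Euclidean algorithm, recording each quotient:
41433 ÷ 871 → quotient 47, remainder 496
871 ÷ 496 → quotient 1, remainder 375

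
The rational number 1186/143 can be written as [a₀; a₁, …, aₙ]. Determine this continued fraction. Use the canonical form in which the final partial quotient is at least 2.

1186 ÷ 143 → quotient 8, remainder 42
143 ÷ 42 → quotient 3, remainder 17
42 ÷ 17 → quotient 2, remainder 8
17 ÷ 8 → quotient 2, remainder 1
8 ÷ 1 → quotient 8, remainder 0

[8; 3, 2, 2, 8]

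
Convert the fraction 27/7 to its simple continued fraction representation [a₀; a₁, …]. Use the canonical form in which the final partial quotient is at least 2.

Apply division with remainder until the remainder is 0:
27 ÷ 7 → quotient 3, remainder 6
7 ÷ 6 → quotient 1, remainder 1
6 ÷ 1 → quotient 6, remainder 0

[3; 1, 6]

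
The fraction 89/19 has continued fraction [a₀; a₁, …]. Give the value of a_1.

Apply division with remainder until the remainder is 0:
⌊89/19⌋ = 4, remainder 13
⌊19/13⌋ = 1, remainder 6

1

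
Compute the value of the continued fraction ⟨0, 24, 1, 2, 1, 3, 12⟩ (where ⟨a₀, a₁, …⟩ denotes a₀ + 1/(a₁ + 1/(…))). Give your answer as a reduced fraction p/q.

Collapse the nested fraction from the inside out:
Start with 12.
3 + 1/(12/1) = 3 + 1/12 = 37/12
1 + 1/(37/12) = 1 + 12/37 = 49/37
2 + 1/(49/37) = 2 + 37/49 = 135/49
1 + 1/(135/49) = 1 + 49/135 = 184/135
24 + 1/(184/135) = 24 + 135/184 = 4551/184
0 + 1/(4551/184) = 0 + 184/4551 = 184/4551

184/4551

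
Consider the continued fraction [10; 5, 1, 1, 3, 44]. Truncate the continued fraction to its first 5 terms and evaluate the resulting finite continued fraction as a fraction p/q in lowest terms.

Use the convergent recurrence hₖ = aₖ·hₖ₋₁ + hₖ₋₂ (and likewise for the denominators kₖ):
a_0 = 10: 10/1
a_1 = 5: 51/5
a_2 = 1: 61/6
a_3 = 1: 112/11
a_4 = 3: 397/39

397/39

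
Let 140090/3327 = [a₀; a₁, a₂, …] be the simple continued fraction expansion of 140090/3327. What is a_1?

9

⌊140090/3327⌋ = 42, remainder 356
⌊3327/356⌋ = 9, remainder 123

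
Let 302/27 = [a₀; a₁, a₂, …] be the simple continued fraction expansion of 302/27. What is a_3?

2

Apply division with remainder until the remainder is 0:
302 = 11·27 + 5, so a_0 = 11
27 = 5·5 + 2, so a_1 = 5
5 = 2·2 + 1, so a_2 = 2
2 = 2·1 + 0, so a_3 = 2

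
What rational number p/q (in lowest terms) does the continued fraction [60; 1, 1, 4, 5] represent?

Collapse the nested fraction from the inside out:
Start with 5.
4 + 1/(5/1) = 4 + 1/5 = 21/5
1 + 1/(21/5) = 1 + 5/21 = 26/21
1 + 1/(26/21) = 1 + 21/26 = 47/26
60 + 1/(47/26) = 60 + 26/47 = 2846/47

2846/47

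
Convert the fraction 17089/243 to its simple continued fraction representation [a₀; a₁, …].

[70; 3, 13, 6]

17089 ÷ 243 → quotient 70, remainder 79
243 ÷ 79 → quotient 3, remainder 6
79 ÷ 6 → quotient 13, remainder 1
6 ÷ 1 → quotient 6, remainder 0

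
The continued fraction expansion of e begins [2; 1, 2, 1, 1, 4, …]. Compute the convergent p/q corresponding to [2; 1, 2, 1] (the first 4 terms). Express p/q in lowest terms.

11/4

Use the convergent recurrence hₖ = aₖ·hₖ₋₁ + hₖ₋₂ (and likewise for the denominators kₖ):
a_0 = 2: 2/1
a_1 = 1: 3/1
a_2 = 2: 8/3
a_3 = 1: 11/4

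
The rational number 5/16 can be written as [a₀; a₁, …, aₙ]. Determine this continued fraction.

[0; 3, 5]

5 ÷ 16 → quotient 0, remainder 5
16 ÷ 5 → quotient 3, remainder 1
5 ÷ 1 → quotient 5, remainder 0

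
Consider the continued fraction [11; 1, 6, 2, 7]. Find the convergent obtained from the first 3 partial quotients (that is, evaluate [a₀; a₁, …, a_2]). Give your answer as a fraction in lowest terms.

Start with 6.
1 + 1/(6/1) = 1 + 1/6 = 7/6
11 + 1/(7/6) = 11 + 6/7 = 83/7

83/7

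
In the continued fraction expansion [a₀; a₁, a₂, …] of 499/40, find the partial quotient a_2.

Repeatedly divide and take the remainder:
499 ÷ 40 → quotient 12, remainder 19
40 ÷ 19 → quotient 2, remainder 2
19 ÷ 2 → quotient 9, remainder 1

9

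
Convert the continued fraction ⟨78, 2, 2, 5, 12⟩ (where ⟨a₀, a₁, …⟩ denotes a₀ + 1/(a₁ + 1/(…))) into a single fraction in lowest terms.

Start with 12.
5 + 1/(12/1) = 5 + 1/12 = 61/12
2 + 1/(61/12) = 2 + 12/61 = 134/61
2 + 1/(134/61) = 2 + 61/134 = 329/134
78 + 1/(329/134) = 78 + 134/329 = 25796/329

25796/329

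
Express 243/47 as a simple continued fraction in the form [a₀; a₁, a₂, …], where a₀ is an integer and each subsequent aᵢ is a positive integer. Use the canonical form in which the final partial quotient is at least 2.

[5; 5, 1, 7]

⌊243/47⌋ = 5, remainder 8
⌊47/8⌋ = 5, remainder 7
⌊8/7⌋ = 1, remainder 1
⌊7/1⌋ = 7, remainder 0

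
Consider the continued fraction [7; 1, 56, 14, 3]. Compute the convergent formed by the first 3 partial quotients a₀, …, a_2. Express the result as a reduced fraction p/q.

Use the convergent recurrence hₖ = aₖ·hₖ₋₁ + hₖ₋₂ (and likewise for the denominators kₖ):
a_0 = 7: 7/1
a_1 = 1: 8/1
a_2 = 56: 455/57

455/57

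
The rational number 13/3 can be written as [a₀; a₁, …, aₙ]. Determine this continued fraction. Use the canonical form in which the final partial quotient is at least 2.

[4; 3]

13 = 4·3 + 1, so a_0 = 4
3 = 3·1 + 0, so a_1 = 3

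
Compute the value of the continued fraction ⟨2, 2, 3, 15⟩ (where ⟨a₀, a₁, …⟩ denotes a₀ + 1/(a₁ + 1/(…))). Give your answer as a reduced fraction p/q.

Work from the innermost term outward:
Start with 15.
3 + 1/(15/1) = 3 + 1/15 = 46/15
2 + 1/(46/15) = 2 + 15/46 = 107/46
2 + 1/(107/46) = 2 + 46/107 = 260/107

260/107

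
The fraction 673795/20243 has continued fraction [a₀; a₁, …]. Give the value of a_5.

⌊673795/20243⌋ = 33, remainder 5776
⌊20243/5776⌋ = 3, remainder 2915
⌊5776/2915⌋ = 1, remainder 2861
⌊2915/2861⌋ = 1, remainder 54
⌊2861/54⌋ = 52, remainder 53
⌊54/53⌋ = 1, remainder 1

1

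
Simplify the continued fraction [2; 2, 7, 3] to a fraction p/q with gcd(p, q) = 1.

Collapse the nested fraction from the inside out:
Start with 3.
7 + 1/(3/1) = 7 + 1/3 = 22/3
2 + 1/(22/3) = 2 + 3/22 = 47/22
2 + 1/(47/22) = 2 + 22/47 = 116/47

116/47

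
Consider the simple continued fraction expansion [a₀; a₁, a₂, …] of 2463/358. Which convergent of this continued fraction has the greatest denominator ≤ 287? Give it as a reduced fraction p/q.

172/25

List convergents until the denominator exceeds the bound:
a_0 = 6: 6/1  (≤ bound)
a_1 = 1: 7/1  (≤ bound)
a_2 = 7: 55/8  (≤ bound)
a_3 = 3: 172/25  (≤ bound)
a_4 = 14: 2463/358  (> 287, stop)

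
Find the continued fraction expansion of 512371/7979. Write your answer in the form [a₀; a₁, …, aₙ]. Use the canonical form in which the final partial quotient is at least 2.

Repeatedly divide and take the remainder:
⌊512371/7979⌋ = 64, remainder 1715
⌊7979/1715⌋ = 4, remainder 1119
⌊1715/1119⌋ = 1, remainder 596
⌊1119/596⌋ = 1, remainder 523
⌊596/523⌋ = 1, remainder 73
⌊523/73⌋ = 7, remainder 12
⌊73/12⌋ = 6, remainder 1
⌊12/1⌋ = 12, remainder 0

[64; 4, 1, 1, 1, 7, 6, 12]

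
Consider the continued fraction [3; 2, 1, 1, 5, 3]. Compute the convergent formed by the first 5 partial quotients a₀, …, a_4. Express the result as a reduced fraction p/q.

95/28

Start with 5.
1 + 1/(5/1) = 1 + 1/5 = 6/5
1 + 1/(6/5) = 1 + 5/6 = 11/6
2 + 1/(11/6) = 2 + 6/11 = 28/11
3 + 1/(28/11) = 3 + 11/28 = 95/28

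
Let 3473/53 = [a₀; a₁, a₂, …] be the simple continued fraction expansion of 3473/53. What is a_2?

Run the Euclidean algorithm, recording each quotient:
⌊3473/53⌋ = 65, remainder 28
⌊53/28⌋ = 1, remainder 25
⌊28/25⌋ = 1, remainder 3

1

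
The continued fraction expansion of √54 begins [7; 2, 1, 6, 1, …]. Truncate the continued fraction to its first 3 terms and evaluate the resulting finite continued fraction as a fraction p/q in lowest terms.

22/3

Starting at the tail and folding back:
Start with 1.
2 + 1/(1/1) = 2 + 1/1 = 3/1
7 + 1/(3/1) = 7 + 1/3 = 22/3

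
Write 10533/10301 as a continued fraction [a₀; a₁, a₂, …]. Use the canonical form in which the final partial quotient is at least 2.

Repeatedly divide and take the remainder:
10533 ÷ 10301 → quotient 1, remainder 232
10301 ÷ 232 → quotient 44, remainder 93
232 ÷ 93 → quotient 2, remainder 46
93 ÷ 46 → quotient 2, remainder 1
46 ÷ 1 → quotient 46, remainder 0

[1; 44, 2, 2, 46]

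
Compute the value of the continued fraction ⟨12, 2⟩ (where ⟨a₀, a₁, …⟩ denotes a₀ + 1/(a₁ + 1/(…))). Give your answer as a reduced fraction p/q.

Build up convergents one term at a time:
a_0 = 12: 12/1
a_1 = 2: 25/2

25/2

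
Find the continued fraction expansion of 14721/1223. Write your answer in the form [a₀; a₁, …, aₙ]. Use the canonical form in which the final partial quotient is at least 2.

Repeatedly divide and take the remainder:
14721 ÷ 1223 → quotient 12, remainder 45
1223 ÷ 45 → quotient 27, remainder 8
45 ÷ 8 → quotient 5, remainder 5
8 ÷ 5 → quotient 1, remainder 3
5 ÷ 3 → quotient 1, remainder 2
3 ÷ 2 → quotient 1, remainder 1
2 ÷ 1 → quotient 2, remainder 0

[12; 27, 5, 1, 1, 1, 2]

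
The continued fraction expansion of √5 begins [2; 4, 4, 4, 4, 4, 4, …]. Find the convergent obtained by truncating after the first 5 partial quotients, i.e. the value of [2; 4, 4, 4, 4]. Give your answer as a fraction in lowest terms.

682/305

Work from the innermost term outward:
Start with 4.
4 + 1/(4/1) = 4 + 1/4 = 17/4
4 + 1/(17/4) = 4 + 4/17 = 72/17
4 + 1/(72/17) = 4 + 17/72 = 305/72
2 + 1/(305/72) = 2 + 72/305 = 682/305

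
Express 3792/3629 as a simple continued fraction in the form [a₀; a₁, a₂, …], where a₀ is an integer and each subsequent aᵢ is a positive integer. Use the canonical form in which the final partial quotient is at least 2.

Apply division with remainder until the remainder is 0:
3792 ÷ 3629 → quotient 1, remainder 163
3629 ÷ 163 → quotient 22, remainder 43
163 ÷ 43 → quotient 3, remainder 34
43 ÷ 34 → quotient 1, remainder 9
34 ÷ 9 → quotient 3, remainder 7
9 ÷ 7 → quotient 1, remainder 2
7 ÷ 2 → quotient 3, remainder 1
2 ÷ 1 → quotient 2, remainder 0

[1; 22, 3, 1, 3, 1, 3, 2]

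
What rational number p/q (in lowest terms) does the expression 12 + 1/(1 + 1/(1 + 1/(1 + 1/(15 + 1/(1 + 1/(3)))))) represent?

a_0 = 12: 12/1
a_1 = 1: 13/1
a_2 = 1: 25/2
a_3 = 1: 38/3
a_4 = 15: 595/47
a_5 = 1: 633/50
a_6 = 3: 2494/197

2494/197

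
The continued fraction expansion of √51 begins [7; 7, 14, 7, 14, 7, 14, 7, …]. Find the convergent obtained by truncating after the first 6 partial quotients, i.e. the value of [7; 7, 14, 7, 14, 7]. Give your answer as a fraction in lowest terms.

499850/69993

a_0 = 7: 7/1
a_1 = 7: 50/7
a_2 = 14: 707/99
a_3 = 7: 4999/700
a_4 = 14: 70693/9899
a_5 = 7: 499850/69993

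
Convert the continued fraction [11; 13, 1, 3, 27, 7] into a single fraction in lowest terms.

116795/10548

a_0 = 11: 11/1
a_1 = 13: 144/13
a_2 = 1: 155/14
a_3 = 3: 609/55
a_4 = 27: 16598/1499
a_5 = 7: 116795/10548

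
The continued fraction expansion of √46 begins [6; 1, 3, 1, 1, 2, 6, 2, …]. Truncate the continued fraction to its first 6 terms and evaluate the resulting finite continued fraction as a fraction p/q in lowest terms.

Start with 2.
1 + 1/(2/1) = 1 + 1/2 = 3/2
1 + 1/(3/2) = 1 + 2/3 = 5/3
3 + 1/(5/3) = 3 + 3/5 = 18/5
1 + 1/(18/5) = 1 + 5/18 = 23/18
6 + 1/(23/18) = 6 + 18/23 = 156/23

156/23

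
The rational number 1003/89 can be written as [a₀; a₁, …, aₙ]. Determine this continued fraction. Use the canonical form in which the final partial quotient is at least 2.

[11; 3, 1, 2, 2, 3]

Run the Euclidean algorithm, recording each quotient:
1003 ÷ 89 → quotient 11, remainder 24
89 ÷ 24 → quotient 3, remainder 17
24 ÷ 17 → quotient 1, remainder 7
17 ÷ 7 → quotient 2, remainder 3
7 ÷ 3 → quotient 2, remainder 1
3 ÷ 1 → quotient 3, remainder 0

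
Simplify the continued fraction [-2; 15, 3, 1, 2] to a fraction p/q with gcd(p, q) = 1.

Use the convergent recurrence hₖ = aₖ·hₖ₋₁ + hₖ₋₂ (and likewise for the denominators kₖ):
a_0 = -2: -2/1
a_1 = 15: -29/15
a_2 = 3: -89/46
a_3 = 1: -118/61
a_4 = 2: -325/168

-325/168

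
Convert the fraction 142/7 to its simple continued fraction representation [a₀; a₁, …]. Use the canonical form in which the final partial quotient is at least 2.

142 = 20·7 + 2, so a_0 = 20
7 = 3·2 + 1, so a_1 = 3
2 = 2·1 + 0, so a_2 = 2

[20; 3, 2]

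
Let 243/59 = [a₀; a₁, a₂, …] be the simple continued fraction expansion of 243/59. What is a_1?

243 ÷ 59 → quotient 4, remainder 7
59 ÷ 7 → quotient 8, remainder 3

8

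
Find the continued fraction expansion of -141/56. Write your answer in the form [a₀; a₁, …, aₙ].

[-3; 2, 13, 2]

Repeatedly divide and take the remainder:
-141 = -3·56 + 27, so a_0 = -3
56 = 2·27 + 2, so a_1 = 2
27 = 13·2 + 1, so a_2 = 13
2 = 2·1 + 0, so a_3 = 2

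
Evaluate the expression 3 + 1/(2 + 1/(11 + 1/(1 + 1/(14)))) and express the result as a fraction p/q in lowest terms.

1298/373

Use the convergent recurrence hₖ = aₖ·hₖ₋₁ + hₖ₋₂ (and likewise for the denominators kₖ):
a_0 = 3: 3/1
a_1 = 2: 7/2
a_2 = 11: 80/23
a_3 = 1: 87/25
a_4 = 14: 1298/373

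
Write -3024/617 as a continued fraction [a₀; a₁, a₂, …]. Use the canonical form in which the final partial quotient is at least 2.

[-5; 10, 8, 1, 2, 2]

Repeatedly divide and take the remainder:
-3024 ÷ 617 → quotient -5, remainder 61
617 ÷ 61 → quotient 10, remainder 7
61 ÷ 7 → quotient 8, remainder 5
7 ÷ 5 → quotient 1, remainder 2
5 ÷ 2 → quotient 2, remainder 1
2 ÷ 1 → quotient 2, remainder 0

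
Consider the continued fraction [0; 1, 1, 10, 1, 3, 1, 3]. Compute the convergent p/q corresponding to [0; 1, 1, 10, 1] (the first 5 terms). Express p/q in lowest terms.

12/23

Use the convergent recurrence hₖ = aₖ·hₖ₋₁ + hₖ₋₂ (and likewise for the denominators kₖ):
a_0 = 0: 0/1
a_1 = 1: 1/1
a_2 = 1: 1/2
a_3 = 10: 11/21
a_4 = 1: 12/23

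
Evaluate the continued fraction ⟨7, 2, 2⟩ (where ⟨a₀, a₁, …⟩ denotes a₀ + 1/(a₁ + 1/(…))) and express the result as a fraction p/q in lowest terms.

Start with 2.
2 + 1/(2/1) = 2 + 1/2 = 5/2
7 + 1/(5/2) = 7 + 2/5 = 37/5

37/5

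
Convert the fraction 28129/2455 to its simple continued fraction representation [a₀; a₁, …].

[11; 2, 5, 2, 3, 14, 2]

Repeatedly divide and take the remainder:
⌊28129/2455⌋ = 11, remainder 1124
⌊2455/1124⌋ = 2, remainder 207
⌊1124/207⌋ = 5, remainder 89
⌊207/89⌋ = 2, remainder 29
⌊89/29⌋ = 3, remainder 2
⌊29/2⌋ = 14, remainder 1
⌊2/1⌋ = 2, remainder 0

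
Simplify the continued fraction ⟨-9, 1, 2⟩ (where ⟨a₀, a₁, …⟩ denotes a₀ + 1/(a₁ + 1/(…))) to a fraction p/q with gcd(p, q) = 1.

Start with 2.
1 + 1/(2/1) = 1 + 1/2 = 3/2
-9 + 1/(3/2) = -9 + 2/3 = -25/3

-25/3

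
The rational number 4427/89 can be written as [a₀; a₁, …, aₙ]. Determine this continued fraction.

[49; 1, 2, 1, 6, 1, 2]

⌊4427/89⌋ = 49, remainder 66
⌊89/66⌋ = 1, remainder 23
⌊66/23⌋ = 2, remainder 20
⌊23/20⌋ = 1, remainder 3
⌊20/3⌋ = 6, remainder 2
⌊3/2⌋ = 1, remainder 1
⌊2/1⌋ = 2, remainder 0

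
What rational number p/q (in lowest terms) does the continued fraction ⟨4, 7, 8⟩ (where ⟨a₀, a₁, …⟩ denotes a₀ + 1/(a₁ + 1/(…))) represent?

Compute successive convergents:
a_0 = 4: 4/1
a_1 = 7: 29/7
a_2 = 8: 236/57

236/57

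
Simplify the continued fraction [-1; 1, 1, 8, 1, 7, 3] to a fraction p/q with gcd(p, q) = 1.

a_0 = -1: -1/1
a_1 = 1: 0/1
a_2 = 1: -1/2
a_3 = 8: -8/17
a_4 = 1: -9/19
a_5 = 7: -71/150
a_6 = 3: -222/469

-222/469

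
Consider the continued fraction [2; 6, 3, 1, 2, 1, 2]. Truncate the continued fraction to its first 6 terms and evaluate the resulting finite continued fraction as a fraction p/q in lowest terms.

Start with 1.
2 + 1/(1/1) = 2 + 1/1 = 3/1
1 + 1/(3/1) = 1 + 1/3 = 4/3
3 + 1/(4/3) = 3 + 3/4 = 15/4
6 + 1/(15/4) = 6 + 4/15 = 94/15
2 + 1/(94/15) = 2 + 15/94 = 203/94

203/94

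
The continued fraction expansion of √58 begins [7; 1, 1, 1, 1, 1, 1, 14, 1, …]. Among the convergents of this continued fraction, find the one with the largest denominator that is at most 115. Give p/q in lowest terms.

99/13

List convergents until the denominator exceeds the bound:
a_0 = 7: 7/1  (≤ bound)
a_1 = 1: 8/1  (≤ bound)
a_2 = 1: 15/2  (≤ bound)
a_3 = 1: 23/3  (≤ bound)
a_4 = 1: 38/5  (≤ bound)
a_5 = 1: 61/8  (≤ bound)
a_6 = 1: 99/13  (≤ bound)
a_7 = 14: 1447/190  (> 115, stop)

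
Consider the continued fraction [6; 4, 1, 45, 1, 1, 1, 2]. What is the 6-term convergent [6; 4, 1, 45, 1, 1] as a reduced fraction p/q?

a_0 = 6: 6/1
a_1 = 4: 25/4
a_2 = 1: 31/5
a_3 = 45: 1420/229
a_4 = 1: 1451/234
a_5 = 1: 2871/463

2871/463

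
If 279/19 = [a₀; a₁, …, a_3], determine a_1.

1

279 = 14·19 + 13, so a_0 = 14
19 = 1·13 + 6, so a_1 = 1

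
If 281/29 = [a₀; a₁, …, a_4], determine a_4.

2

281 = 9·29 + 20, so a_0 = 9
29 = 1·20 + 9, so a_1 = 1
20 = 2·9 + 2, so a_2 = 2
9 = 4·2 + 1, so a_3 = 4
2 = 2·1 + 0, so a_4 = 2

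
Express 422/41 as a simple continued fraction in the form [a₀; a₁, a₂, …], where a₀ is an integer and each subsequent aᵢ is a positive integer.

[10; 3, 2, 2, 2]

422 ÷ 41 → quotient 10, remainder 12
41 ÷ 12 → quotient 3, remainder 5
12 ÷ 5 → quotient 2, remainder 2
5 ÷ 2 → quotient 2, remainder 1
2 ÷ 1 → quotient 2, remainder 0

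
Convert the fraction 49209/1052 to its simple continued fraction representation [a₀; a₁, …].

[46; 1, 3, 2, 10, 5, 2]

49209 ÷ 1052 → quotient 46, remainder 817
1052 ÷ 817 → quotient 1, remainder 235
817 ÷ 235 → quotient 3, remainder 112
235 ÷ 112 → quotient 2, remainder 11
112 ÷ 11 → quotient 10, remainder 2
11 ÷ 2 → quotient 5, remainder 1
2 ÷ 1 → quotient 2, remainder 0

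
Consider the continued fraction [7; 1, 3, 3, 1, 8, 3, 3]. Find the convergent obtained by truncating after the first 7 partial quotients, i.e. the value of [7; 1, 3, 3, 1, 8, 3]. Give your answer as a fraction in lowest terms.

3603/464

Start with 3.
8 + 1/(3/1) = 8 + 1/3 = 25/3
1 + 1/(25/3) = 1 + 3/25 = 28/25
3 + 1/(28/25) = 3 + 25/28 = 109/28
3 + 1/(109/28) = 3 + 28/109 = 355/109
1 + 1/(355/109) = 1 + 109/355 = 464/355
7 + 1/(464/355) = 7 + 355/464 = 3603/464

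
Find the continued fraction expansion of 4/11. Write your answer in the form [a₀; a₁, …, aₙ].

Repeatedly divide and take the remainder:
⌊4/11⌋ = 0, remainder 4
⌊11/4⌋ = 2, remainder 3
⌊4/3⌋ = 1, remainder 1
⌊3/1⌋ = 3, remainder 0

[0; 2, 1, 3]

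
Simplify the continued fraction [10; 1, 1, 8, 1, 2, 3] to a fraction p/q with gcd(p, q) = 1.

a_0 = 10: 10/1
a_1 = 1: 11/1
a_2 = 1: 21/2
a_3 = 8: 179/17
a_4 = 1: 200/19
a_5 = 2: 579/55
a_6 = 3: 1937/184

1937/184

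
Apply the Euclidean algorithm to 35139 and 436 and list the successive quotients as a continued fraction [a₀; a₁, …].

[80; 1, 1, 2, 6, 3, 4]

Run the Euclidean algorithm, recording each quotient:
35139 ÷ 436 → quotient 80, remainder 259
436 ÷ 259 → quotient 1, remainder 177
259 ÷ 177 → quotient 1, remainder 82
177 ÷ 82 → quotient 2, remainder 13
82 ÷ 13 → quotient 6, remainder 4
13 ÷ 4 → quotient 3, remainder 1
4 ÷ 1 → quotient 4, remainder 0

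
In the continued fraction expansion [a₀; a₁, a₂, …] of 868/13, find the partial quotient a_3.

868 ÷ 13 → quotient 66, remainder 10
13 ÷ 10 → quotient 1, remainder 3
10 ÷ 3 → quotient 3, remainder 1
3 ÷ 1 → quotient 3, remainder 0

3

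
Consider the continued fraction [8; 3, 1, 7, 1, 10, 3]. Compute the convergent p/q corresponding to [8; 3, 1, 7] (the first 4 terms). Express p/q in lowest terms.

a_0 = 8: 8/1
a_1 = 3: 25/3
a_2 = 1: 33/4
a_3 = 7: 256/31

256/31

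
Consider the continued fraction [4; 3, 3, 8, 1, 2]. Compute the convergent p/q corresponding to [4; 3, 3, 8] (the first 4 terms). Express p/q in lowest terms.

a_0 = 4: 4/1
a_1 = 3: 13/3
a_2 = 3: 43/10
a_3 = 8: 357/83

357/83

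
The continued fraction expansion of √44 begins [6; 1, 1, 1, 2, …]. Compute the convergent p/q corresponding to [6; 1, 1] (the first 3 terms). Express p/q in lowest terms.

Build up convergents one term at a time:
a_0 = 6: 6/1
a_1 = 1: 7/1
a_2 = 1: 13/2

13/2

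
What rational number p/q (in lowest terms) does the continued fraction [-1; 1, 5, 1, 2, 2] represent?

Use the convergent recurrence hₖ = aₖ·hₖ₋₁ + hₖ₋₂ (and likewise for the denominators kₖ):
a_0 = -1: -1/1
a_1 = 1: 0/1
a_2 = 5: -1/6
a_3 = 1: -1/7
a_4 = 2: -3/20
a_5 = 2: -7/47

-7/47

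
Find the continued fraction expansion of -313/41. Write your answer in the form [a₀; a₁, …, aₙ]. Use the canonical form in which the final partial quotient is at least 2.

⌊-313/41⌋ = -8, remainder 15
⌊41/15⌋ = 2, remainder 11
⌊15/11⌋ = 1, remainder 4
⌊11/4⌋ = 2, remainder 3
⌊4/3⌋ = 1, remainder 1
⌊3/1⌋ = 3, remainder 0

[-8; 2, 1, 2, 1, 3]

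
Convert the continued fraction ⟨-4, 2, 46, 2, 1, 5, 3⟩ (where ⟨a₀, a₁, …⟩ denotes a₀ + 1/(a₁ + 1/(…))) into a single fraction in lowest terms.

-17737/5060

Collapse the nested fraction from the inside out:
Start with 3.
5 + 1/(3/1) = 5 + 1/3 = 16/3
1 + 1/(16/3) = 1 + 3/16 = 19/16
2 + 1/(19/16) = 2 + 16/19 = 54/19
46 + 1/(54/19) = 46 + 19/54 = 2503/54
2 + 1/(2503/54) = 2 + 54/2503 = 5060/2503
-4 + 1/(5060/2503) = -4 + 2503/5060 = -17737/5060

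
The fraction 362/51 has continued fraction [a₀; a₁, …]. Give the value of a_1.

10

362 ÷ 51 → quotient 7, remainder 5
51 ÷ 5 → quotient 10, remainder 1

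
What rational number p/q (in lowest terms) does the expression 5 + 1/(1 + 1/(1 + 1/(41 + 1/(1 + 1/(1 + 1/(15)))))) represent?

14343/2605

Compute successive convergents:
a_0 = 5: 5/1
a_1 = 1: 6/1
a_2 = 1: 11/2
a_3 = 41: 457/83
a_4 = 1: 468/85
a_5 = 1: 925/168
a_6 = 15: 14343/2605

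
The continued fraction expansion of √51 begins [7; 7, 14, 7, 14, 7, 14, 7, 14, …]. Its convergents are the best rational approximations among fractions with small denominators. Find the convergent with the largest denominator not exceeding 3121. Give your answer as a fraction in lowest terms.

4999/700

List convergents until the denominator exceeds the bound:
a_0 = 7: 7/1  (≤ bound)
a_1 = 7: 50/7  (≤ bound)
a_2 = 14: 707/99  (≤ bound)
a_3 = 7: 4999/700  (≤ bound)
a_4 = 14: 70693/9899  (> 3121, stop)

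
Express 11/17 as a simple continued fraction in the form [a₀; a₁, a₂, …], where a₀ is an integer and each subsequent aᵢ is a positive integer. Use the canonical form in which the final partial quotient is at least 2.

[0; 1, 1, 1, 5]

⌊11/17⌋ = 0, remainder 11
⌊17/11⌋ = 1, remainder 6
⌊11/6⌋ = 1, remainder 5
⌊6/5⌋ = 1, remainder 1
⌊5/1⌋ = 5, remainder 0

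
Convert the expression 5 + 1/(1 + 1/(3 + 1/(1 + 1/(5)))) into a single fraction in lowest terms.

Start with 5.
1 + 1/(5/1) = 1 + 1/5 = 6/5
3 + 1/(6/5) = 3 + 5/6 = 23/6
1 + 1/(23/6) = 1 + 6/23 = 29/23
5 + 1/(29/23) = 5 + 23/29 = 168/29

168/29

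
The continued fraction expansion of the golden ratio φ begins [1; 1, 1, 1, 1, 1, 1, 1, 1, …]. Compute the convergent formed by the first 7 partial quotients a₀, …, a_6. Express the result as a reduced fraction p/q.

21/13

a_0 = 1: 1/1
a_1 = 1: 2/1
a_2 = 1: 3/2
a_3 = 1: 5/3
a_4 = 1: 8/5
a_5 = 1: 13/8
a_6 = 1: 21/13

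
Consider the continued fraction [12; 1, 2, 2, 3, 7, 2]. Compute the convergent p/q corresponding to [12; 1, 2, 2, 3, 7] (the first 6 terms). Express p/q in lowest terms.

2224/175

a_0 = 12: 12/1
a_1 = 1: 13/1
a_2 = 2: 38/3
a_3 = 2: 89/7
a_4 = 3: 305/24
a_5 = 7: 2224/175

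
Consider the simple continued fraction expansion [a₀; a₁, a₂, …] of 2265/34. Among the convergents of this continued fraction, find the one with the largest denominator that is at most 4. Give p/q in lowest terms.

200/3

a_0 = 66: 66/1  (≤ bound)
a_1 = 1: 67/1  (≤ bound)
a_2 = 1: 133/2  (≤ bound)
a_3 = 1: 200/3  (≤ bound)
a_4 = 1: 333/5  (> 4, stop)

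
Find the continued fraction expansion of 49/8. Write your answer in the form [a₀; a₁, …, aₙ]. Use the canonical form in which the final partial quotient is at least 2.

Repeatedly divide and take the remainder:
49 = 6·8 + 1, so a_0 = 6
8 = 8·1 + 0, so a_1 = 8

[6; 8]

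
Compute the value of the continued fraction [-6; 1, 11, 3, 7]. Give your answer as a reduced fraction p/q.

-1377/271

Use the convergent recurrence hₖ = aₖ·hₖ₋₁ + hₖ₋₂ (and likewise for the denominators kₖ):
a_0 = -6: -6/1
a_1 = 1: -5/1
a_2 = 11: -61/12
a_3 = 3: -188/37
a_4 = 7: -1377/271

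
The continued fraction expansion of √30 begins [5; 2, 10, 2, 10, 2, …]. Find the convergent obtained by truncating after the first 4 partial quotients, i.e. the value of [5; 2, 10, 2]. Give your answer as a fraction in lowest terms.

Start with 2.
10 + 1/(2/1) = 10 + 1/2 = 21/2
2 + 1/(21/2) = 2 + 2/21 = 44/21
5 + 1/(44/21) = 5 + 21/44 = 241/44

241/44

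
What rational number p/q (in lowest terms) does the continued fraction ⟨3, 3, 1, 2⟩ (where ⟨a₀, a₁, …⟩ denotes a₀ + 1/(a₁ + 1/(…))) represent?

36/11

Start with 2.
1 + 1/(2/1) = 1 + 1/2 = 3/2
3 + 1/(3/2) = 3 + 2/3 = 11/3
3 + 1/(11/3) = 3 + 3/11 = 36/11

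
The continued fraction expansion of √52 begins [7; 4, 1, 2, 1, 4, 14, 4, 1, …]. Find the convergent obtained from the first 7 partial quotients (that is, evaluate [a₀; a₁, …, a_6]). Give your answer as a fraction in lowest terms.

Work from the innermost term outward:
Start with 14.
4 + 1/(14/1) = 4 + 1/14 = 57/14
1 + 1/(57/14) = 1 + 14/57 = 71/57
2 + 1/(71/57) = 2 + 57/71 = 199/71
1 + 1/(199/71) = 1 + 71/199 = 270/199
4 + 1/(270/199) = 4 + 199/270 = 1279/270
7 + 1/(1279/270) = 7 + 270/1279 = 9223/1279

9223/1279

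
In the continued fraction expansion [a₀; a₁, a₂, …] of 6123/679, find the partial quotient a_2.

Repeatedly divide and take the remainder:
⌊6123/679⌋ = 9, remainder 12
⌊679/12⌋ = 56, remainder 7
⌊12/7⌋ = 1, remainder 5

1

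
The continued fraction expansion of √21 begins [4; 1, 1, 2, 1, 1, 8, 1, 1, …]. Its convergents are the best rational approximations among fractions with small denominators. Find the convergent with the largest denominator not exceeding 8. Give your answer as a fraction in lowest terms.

32/7

List convergents until the denominator exceeds the bound:
a_0 = 4: 4/1  (≤ bound)
a_1 = 1: 5/1  (≤ bound)
a_2 = 1: 9/2  (≤ bound)
a_3 = 2: 23/5  (≤ bound)
a_4 = 1: 32/7  (≤ bound)
a_5 = 1: 55/12  (> 8, stop)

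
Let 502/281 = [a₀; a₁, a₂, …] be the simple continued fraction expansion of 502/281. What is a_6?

3

502 = 1·281 + 221, so a_0 = 1
281 = 1·221 + 60, so a_1 = 1
221 = 3·60 + 41, so a_2 = 3
60 = 1·41 + 19, so a_3 = 1
41 = 2·19 + 3, so a_4 = 2
19 = 6·3 + 1, so a_5 = 6
3 = 3·1 + 0, so a_6 = 3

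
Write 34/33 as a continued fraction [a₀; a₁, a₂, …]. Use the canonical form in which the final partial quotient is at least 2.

[1; 33]

34 = 1·33 + 1, so a_0 = 1
33 = 33·1 + 0, so a_1 = 33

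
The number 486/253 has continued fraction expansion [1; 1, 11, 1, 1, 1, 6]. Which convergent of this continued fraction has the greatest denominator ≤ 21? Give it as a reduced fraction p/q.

25/13

List convergents until the denominator exceeds the bound:
a_0 = 1: 1/1  (≤ bound)
a_1 = 1: 2/1  (≤ bound)
a_2 = 11: 23/12  (≤ bound)
a_3 = 1: 25/13  (≤ bound)
a_4 = 1: 48/25  (> 21, stop)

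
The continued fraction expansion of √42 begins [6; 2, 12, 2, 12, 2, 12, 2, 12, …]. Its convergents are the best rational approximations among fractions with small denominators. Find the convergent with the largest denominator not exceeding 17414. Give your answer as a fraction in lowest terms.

109194/16849

List convergents until the denominator exceeds the bound:
a_0 = 6: 6/1  (≤ bound)
a_1 = 2: 13/2  (≤ bound)
a_2 = 12: 162/25  (≤ bound)
a_3 = 2: 337/52  (≤ bound)
a_4 = 12: 4206/649  (≤ bound)
a_5 = 2: 8749/1350  (≤ bound)
a_6 = 12: 109194/16849  (≤ bound)
a_7 = 2: 227137/35048  (> 17414, stop)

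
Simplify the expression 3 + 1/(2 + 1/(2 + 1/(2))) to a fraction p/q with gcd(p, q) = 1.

41/12

a_0 = 3: 3/1
a_1 = 2: 7/2
a_2 = 2: 17/5
a_3 = 2: 41/12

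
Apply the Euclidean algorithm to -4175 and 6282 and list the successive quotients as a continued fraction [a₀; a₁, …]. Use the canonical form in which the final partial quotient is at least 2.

Run the Euclidean algorithm, recording each quotient:
-4175 ÷ 6282 → quotient -1, remainder 2107
6282 ÷ 2107 → quotient 2, remainder 2068
2107 ÷ 2068 → quotient 1, remainder 39
2068 ÷ 39 → quotient 53, remainder 1
39 ÷ 1 → quotient 39, remainder 0

[-1; 2, 1, 53, 39]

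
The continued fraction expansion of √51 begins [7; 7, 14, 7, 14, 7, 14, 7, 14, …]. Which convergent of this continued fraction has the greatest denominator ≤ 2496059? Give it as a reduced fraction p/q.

7068593/989801

List convergents until the denominator exceeds the bound:
a_0 = 7: 7/1  (≤ bound)
a_1 = 7: 50/7  (≤ bound)
a_2 = 14: 707/99  (≤ bound)
a_3 = 7: 4999/700  (≤ bound)
a_4 = 14: 70693/9899  (≤ bound)
a_5 = 7: 499850/69993  (≤ bound)
a_6 = 14: 7068593/989801  (≤ bound)
a_7 = 7: 49980001/6998600  (> 2496059, stop)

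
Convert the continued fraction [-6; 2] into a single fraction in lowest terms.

-11/2

Compute successive convergents:
a_0 = -6: -6/1
a_1 = 2: -11/2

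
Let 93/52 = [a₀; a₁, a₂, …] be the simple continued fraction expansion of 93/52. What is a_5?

Apply division with remainder until the remainder is 0:
93 = 1·52 + 41, so a_0 = 1
52 = 1·41 + 11, so a_1 = 1
41 = 3·11 + 8, so a_2 = 3
11 = 1·8 + 3, so a_3 = 1
8 = 2·3 + 2, so a_4 = 2
3 = 1·2 + 1, so a_5 = 1

1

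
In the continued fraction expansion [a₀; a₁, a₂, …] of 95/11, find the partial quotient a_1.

1

95 = 8·11 + 7, so a_0 = 8
11 = 1·7 + 4, so a_1 = 1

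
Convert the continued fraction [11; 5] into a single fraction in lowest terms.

Starting at the tail and folding back:
Start with 5.
11 + 1/(5/1) = 11 + 1/5 = 56/5

56/5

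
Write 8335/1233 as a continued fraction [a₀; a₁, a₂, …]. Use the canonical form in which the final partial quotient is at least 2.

Apply division with remainder until the remainder is 0:
⌊8335/1233⌋ = 6, remainder 937
⌊1233/937⌋ = 1, remainder 296
⌊937/296⌋ = 3, remainder 49
⌊296/49⌋ = 6, remainder 2
⌊49/2⌋ = 24, remainder 1
⌊2/1⌋ = 2, remainder 0

[6; 1, 3, 6, 24, 2]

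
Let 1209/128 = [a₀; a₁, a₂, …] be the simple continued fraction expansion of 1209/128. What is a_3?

14

1209 ÷ 128 → quotient 9, remainder 57
128 ÷ 57 → quotient 2, remainder 14
57 ÷ 14 → quotient 4, remainder 1
14 ÷ 1 → quotient 14, remainder 0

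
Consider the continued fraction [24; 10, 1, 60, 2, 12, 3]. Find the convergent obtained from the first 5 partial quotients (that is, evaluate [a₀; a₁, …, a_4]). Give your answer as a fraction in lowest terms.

32547/1351

Starting at the tail and folding back:
Start with 2.
60 + 1/(2/1) = 60 + 1/2 = 121/2
1 + 1/(121/2) = 1 + 2/121 = 123/121
10 + 1/(123/121) = 10 + 121/123 = 1351/123
24 + 1/(1351/123) = 24 + 123/1351 = 32547/1351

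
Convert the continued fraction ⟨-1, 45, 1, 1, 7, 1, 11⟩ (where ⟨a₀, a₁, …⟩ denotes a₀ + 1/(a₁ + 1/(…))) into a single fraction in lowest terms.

Start with 11.
1 + 1/(11/1) = 1 + 1/11 = 12/11
7 + 1/(12/11) = 7 + 11/12 = 95/12
1 + 1/(95/12) = 1 + 12/95 = 107/95
1 + 1/(107/95) = 1 + 95/107 = 202/107
45 + 1/(202/107) = 45 + 107/202 = 9197/202
-1 + 1/(9197/202) = -1 + 202/9197 = -8995/9197

-8995/9197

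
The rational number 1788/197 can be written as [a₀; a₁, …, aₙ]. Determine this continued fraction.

[9; 13, 7, 2]

1788 = 9·197 + 15, so a_0 = 9
197 = 13·15 + 2, so a_1 = 13
15 = 7·2 + 1, so a_2 = 7
2 = 2·1 + 0, so a_3 = 2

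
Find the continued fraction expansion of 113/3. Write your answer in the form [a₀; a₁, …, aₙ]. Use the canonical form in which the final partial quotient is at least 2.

[37; 1, 2]

113 ÷ 3 → quotient 37, remainder 2
3 ÷ 2 → quotient 1, remainder 1
2 ÷ 1 → quotient 2, remainder 0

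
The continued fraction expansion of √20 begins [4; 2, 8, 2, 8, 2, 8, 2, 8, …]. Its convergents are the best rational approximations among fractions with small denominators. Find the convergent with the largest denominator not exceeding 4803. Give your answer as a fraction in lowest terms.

2889/646

a_0 = 4: 4/1  (≤ bound)
a_1 = 2: 9/2  (≤ bound)
a_2 = 8: 76/17  (≤ bound)
a_3 = 2: 161/36  (≤ bound)
a_4 = 8: 1364/305  (≤ bound)
a_5 = 2: 2889/646  (≤ bound)
a_6 = 8: 24476/5473  (> 4803, stop)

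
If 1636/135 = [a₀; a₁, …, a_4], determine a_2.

2

1636 ÷ 135 → quotient 12, remainder 16
135 ÷ 16 → quotient 8, remainder 7
16 ÷ 7 → quotient 2, remainder 2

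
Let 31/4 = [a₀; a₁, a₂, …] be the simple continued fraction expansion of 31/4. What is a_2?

3

31 ÷ 4 → quotient 7, remainder 3
4 ÷ 3 → quotient 1, remainder 1
3 ÷ 1 → quotient 3, remainder 0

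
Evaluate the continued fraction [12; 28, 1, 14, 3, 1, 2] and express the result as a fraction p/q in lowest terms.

Collapse the nested fraction from the inside out:
Start with 2.
1 + 1/(2/1) = 1 + 1/2 = 3/2
3 + 1/(3/2) = 3 + 2/3 = 11/3
14 + 1/(11/3) = 14 + 3/11 = 157/11
1 + 1/(157/11) = 1 + 11/157 = 168/157
28 + 1/(168/157) = 28 + 157/168 = 4861/168
12 + 1/(4861/168) = 12 + 168/4861 = 58500/4861

58500/4861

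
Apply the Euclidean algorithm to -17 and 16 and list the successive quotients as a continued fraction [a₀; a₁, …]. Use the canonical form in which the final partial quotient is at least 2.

-17 = -2·16 + 15, so a_0 = -2
16 = 1·15 + 1, so a_1 = 1
15 = 15·1 + 0, so a_2 = 15

[-2; 1, 15]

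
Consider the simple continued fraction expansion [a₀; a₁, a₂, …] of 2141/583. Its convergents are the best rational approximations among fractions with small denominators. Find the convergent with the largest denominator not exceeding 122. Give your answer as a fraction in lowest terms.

213/58

a_0 = 3: 3/1  (≤ bound)
a_1 = 1: 4/1  (≤ bound)
a_2 = 2: 11/3  (≤ bound)
a_3 = 19: 213/58  (≤ bound)
a_4 = 10: 2141/583  (> 122, stop)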